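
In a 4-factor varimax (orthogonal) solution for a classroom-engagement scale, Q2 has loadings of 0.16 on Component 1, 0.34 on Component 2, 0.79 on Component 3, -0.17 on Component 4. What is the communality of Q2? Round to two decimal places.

h² = 0.16² + 0.34² + 0.79² + (-0.17)² = 0.0256 + 0.1156 + 0.6241 + 0.0289 = 0.7942

0.79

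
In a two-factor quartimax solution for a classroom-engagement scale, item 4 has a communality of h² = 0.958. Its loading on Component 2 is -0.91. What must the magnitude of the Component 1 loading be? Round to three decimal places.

0.360

Under orthogonal rotation h² = Σλ², so λ_Component 1² = h² − (0.8281) = 0.958 − 0.8281 = 0.1299.
|λ| = √0.1299 = 0.3604.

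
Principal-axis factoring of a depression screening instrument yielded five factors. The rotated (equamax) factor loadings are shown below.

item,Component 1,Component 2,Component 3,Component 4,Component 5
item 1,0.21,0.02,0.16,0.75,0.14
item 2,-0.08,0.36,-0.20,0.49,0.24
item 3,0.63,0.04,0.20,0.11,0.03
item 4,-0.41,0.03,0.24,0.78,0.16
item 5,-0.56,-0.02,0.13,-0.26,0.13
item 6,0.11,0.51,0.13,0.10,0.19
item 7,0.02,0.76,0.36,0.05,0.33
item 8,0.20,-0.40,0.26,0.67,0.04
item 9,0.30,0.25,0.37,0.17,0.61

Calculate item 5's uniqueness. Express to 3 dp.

0.585

h² = (-0.56)² + (-0.02)² + 0.13² + (-0.26)² + 0.13² = 0.3136 + 0.0004 + 0.0169 + 0.0676 + 0.0169 = 0.4154
Uniqueness u² = 1 − h² = 1 − 0.4154 = 0.5846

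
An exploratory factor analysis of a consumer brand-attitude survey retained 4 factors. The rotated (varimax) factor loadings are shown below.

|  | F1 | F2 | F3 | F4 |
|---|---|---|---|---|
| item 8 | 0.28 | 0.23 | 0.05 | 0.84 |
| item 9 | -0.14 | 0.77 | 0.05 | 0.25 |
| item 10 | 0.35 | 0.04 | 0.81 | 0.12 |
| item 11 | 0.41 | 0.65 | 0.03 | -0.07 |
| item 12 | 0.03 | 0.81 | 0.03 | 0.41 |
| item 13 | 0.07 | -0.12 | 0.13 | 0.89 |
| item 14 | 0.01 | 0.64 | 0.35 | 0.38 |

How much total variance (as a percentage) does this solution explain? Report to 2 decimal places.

74.84%

Communalities: 0.8394, 0.6775, 0.7946, 0.5964, 0.8260, 0.8283, 0.6766; Σh² = 5.2388.
Total variance with 7 standardized items is 7, so the solution explains 5.2388/7 = 0.7484 = 74.84%.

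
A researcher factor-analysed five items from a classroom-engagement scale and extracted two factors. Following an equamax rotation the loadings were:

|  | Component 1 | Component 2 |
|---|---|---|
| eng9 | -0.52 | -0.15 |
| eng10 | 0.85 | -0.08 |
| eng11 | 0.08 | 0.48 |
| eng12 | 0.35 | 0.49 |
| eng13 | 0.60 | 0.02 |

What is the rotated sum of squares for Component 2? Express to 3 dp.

0.500

SS loadings for Component 2 = (-0.15)² + (-0.08)² + 0.48² + 0.49² + 0.02² = 0.0225 + 0.0064 + 0.2304 + 0.2401 + 0.0004 = 0.4998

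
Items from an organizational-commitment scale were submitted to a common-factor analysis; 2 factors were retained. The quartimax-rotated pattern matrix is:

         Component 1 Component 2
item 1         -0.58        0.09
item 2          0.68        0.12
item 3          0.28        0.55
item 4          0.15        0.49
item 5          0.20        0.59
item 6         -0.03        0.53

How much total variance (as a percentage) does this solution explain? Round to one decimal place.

SS loadings by factor: 0.9406, 1.1941; total = 2.1347.
Total variance with 6 standardized items is 6, so the solution explains 2.1347/6 = 0.3558 = 35.58%.

35.6%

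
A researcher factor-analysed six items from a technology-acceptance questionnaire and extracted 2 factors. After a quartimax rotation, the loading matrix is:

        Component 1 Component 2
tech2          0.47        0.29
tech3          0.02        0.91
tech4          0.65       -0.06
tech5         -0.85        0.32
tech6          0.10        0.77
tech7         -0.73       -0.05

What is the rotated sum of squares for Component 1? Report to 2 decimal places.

SS loadings for Component 1 = 0.47² + 0.02² + 0.65² + (-0.85)² + 0.10² + (-0.73)² = 0.2209 + 0.0004 + 0.4225 + 0.7225 + 0.0100 + 0.5329 = 1.9092

1.91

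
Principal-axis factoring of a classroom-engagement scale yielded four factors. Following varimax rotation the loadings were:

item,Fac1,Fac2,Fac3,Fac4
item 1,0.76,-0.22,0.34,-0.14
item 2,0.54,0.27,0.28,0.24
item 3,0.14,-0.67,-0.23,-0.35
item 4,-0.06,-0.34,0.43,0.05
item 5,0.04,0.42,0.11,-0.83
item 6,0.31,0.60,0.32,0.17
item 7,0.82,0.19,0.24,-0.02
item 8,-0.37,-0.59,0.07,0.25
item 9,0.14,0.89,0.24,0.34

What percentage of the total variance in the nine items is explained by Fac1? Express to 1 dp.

SS loadings for Fac1 = 0.76² + 0.54² + 0.14² + (-0.06)² + 0.04² + 0.31² + 0.82² + (-0.37)² + 0.14² = 1.8190
With 9 standardized items, total variance = 9. Proportion = 1.8190/9 = 0.2021 → 20.21%.

20.2%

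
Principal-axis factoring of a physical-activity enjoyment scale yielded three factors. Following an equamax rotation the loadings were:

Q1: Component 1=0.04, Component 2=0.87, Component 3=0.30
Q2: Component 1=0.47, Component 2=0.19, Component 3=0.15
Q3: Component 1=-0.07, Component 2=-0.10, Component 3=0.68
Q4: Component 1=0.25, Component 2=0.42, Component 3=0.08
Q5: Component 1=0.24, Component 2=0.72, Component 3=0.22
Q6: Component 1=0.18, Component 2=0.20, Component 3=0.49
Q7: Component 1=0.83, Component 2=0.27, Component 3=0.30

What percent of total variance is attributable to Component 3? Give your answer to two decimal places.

13.71%

SS loadings for Component 3 = 0.30² + 0.15² + 0.68² + 0.08² + 0.22² + 0.49² + 0.30² = 0.9598
With 7 standardized items, total variance = 7. Proportion = 0.9598/7 = 0.1371 → 13.71%.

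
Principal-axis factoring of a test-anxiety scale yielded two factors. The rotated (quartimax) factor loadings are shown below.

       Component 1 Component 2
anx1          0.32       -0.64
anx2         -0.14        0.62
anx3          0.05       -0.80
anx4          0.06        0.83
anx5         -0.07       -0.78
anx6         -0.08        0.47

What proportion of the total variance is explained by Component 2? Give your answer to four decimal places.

0.4920

SS loadings for Component 2 = (-0.64)² + 0.62² + (-0.80)² + 0.83² + (-0.78)² + 0.47² = 2.9522
Proportion of variance = 2.9522 / 6 = 0.4920.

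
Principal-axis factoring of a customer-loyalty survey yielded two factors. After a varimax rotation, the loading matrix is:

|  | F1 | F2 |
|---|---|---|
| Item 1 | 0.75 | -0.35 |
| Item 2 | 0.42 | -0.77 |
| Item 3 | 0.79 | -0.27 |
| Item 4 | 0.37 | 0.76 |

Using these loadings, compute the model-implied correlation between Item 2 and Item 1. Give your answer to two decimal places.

0.58

r̂ = Σ λ_i·λ_j across factors = (0.42)(0.75) + (-0.77)(-0.35)
  = +0.3150 +0.2695 = 0.5845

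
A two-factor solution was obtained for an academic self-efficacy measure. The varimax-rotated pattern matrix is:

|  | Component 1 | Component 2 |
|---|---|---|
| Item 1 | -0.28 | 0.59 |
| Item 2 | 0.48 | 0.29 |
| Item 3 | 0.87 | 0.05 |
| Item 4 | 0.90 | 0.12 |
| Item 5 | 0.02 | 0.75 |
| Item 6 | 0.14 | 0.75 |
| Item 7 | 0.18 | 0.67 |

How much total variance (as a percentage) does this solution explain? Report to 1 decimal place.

SS loadings by factor: 1.9281, 2.0230; total = 3.9511.
Total variance with 7 standardized items is 7, so the solution explains 3.9511/7 = 0.5644 = 56.44%.

56.4%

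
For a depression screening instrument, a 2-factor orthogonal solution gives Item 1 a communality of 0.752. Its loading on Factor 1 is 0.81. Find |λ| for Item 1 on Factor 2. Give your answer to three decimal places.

Under orthogonal rotation h² = Σλ², so λ_Factor 2² = h² − (0.6561) = 0.752 − 0.6561 = 0.0959.
|λ| = √0.0959 = 0.3097.

0.310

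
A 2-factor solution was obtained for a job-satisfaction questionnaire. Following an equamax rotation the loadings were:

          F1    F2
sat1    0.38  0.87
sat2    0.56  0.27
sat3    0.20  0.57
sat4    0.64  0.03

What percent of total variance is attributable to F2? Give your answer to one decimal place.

28.9%

SS loadings for F2 = 0.87² + 0.27² + 0.57² + 0.03² = 1.1556
With 4 standardized items, total variance = 4. Proportion = 1.1556/4 = 0.2889 → 28.89%.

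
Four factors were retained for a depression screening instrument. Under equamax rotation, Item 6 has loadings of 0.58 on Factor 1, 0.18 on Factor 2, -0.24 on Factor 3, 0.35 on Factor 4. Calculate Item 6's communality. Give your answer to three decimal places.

0.549

h² = 0.58² + 0.18² + (-0.24)² + 0.35² = 0.3364 + 0.0324 + 0.0576 + 0.1225 = 0.5489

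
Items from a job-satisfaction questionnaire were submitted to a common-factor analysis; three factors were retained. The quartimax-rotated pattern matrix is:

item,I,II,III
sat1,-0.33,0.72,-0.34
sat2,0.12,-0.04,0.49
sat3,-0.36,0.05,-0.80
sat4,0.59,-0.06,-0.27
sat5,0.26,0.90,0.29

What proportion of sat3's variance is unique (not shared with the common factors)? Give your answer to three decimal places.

0.228

h² = (-0.36)² + 0.05² + (-0.80)² = 0.1296 + 0.0025 + 0.6400 = 0.7721
Uniqueness u² = 1 − h² = 1 − 0.7721 = 0.2279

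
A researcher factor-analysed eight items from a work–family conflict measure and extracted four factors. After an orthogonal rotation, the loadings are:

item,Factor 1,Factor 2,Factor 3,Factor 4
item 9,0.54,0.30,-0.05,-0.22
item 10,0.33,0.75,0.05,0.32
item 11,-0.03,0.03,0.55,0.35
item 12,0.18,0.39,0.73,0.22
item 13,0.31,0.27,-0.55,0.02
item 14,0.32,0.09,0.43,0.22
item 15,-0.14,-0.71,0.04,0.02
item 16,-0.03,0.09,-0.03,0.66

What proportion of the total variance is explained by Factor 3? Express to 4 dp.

0.1663

SS loadings for Factor 3 = (-0.05)² + 0.05² + 0.55² + 0.73² + (-0.55)² + 0.43² + 0.04² + (-0.03)² = 1.3303
Proportion of variance = 1.3303 / 8 = 0.1663.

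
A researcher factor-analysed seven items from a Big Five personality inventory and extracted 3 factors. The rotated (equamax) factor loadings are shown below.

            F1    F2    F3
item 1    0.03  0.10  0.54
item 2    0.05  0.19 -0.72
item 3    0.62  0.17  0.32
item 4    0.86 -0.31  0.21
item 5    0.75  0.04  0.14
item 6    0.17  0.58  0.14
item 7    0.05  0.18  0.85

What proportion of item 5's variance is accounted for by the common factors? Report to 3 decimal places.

h² = 0.75² + 0.04² + 0.14² = 0.5625 + 0.0016 + 0.0196 = 0.5837

0.584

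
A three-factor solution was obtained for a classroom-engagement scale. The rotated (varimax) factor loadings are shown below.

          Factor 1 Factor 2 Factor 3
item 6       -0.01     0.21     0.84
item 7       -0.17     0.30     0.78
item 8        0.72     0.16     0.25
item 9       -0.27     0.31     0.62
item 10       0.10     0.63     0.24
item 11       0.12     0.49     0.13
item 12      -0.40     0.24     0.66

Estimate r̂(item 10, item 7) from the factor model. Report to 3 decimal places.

r̂ = Σ λ_i·λ_j across factors = (0.10)(-0.17) + (0.63)(0.30) + (0.24)(0.78)
  = -0.0170 +0.1890 +0.1872 = 0.3592

0.359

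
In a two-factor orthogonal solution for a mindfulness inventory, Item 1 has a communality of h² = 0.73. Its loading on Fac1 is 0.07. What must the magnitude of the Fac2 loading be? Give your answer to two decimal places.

0.85

Under orthogonal rotation h² = Σλ², so λ_Fac2² = h² − (0.0049) = 0.73 − 0.0049 = 0.7251.
|λ| = √0.7251 = 0.8515.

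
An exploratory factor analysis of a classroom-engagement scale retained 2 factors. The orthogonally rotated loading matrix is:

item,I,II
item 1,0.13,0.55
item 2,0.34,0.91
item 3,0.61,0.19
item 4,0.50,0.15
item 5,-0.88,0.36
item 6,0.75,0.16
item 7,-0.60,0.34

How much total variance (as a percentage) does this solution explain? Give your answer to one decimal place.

SS loadings by factor: 2.4515, 1.4600; total = 3.9115.
Total variance with 7 standardized items is 7, so the solution explains 3.9115/7 = 0.5588 = 55.88%.

55.9%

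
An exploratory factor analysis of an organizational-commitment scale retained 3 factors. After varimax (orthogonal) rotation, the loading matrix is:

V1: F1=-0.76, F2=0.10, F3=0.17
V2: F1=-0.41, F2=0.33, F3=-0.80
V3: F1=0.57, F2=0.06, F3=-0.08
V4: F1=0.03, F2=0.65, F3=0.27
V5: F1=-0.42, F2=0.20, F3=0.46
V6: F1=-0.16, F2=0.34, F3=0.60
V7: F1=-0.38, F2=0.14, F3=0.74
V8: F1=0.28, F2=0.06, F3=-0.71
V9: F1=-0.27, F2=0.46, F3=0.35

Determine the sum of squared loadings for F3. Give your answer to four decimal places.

SS loadings for F3 = 0.17² + (-0.80)² + (-0.08)² + 0.27² + 0.46² + 0.60² + 0.74² + (-0.71)² + 0.35² = 0.0289 + 0.6400 + 0.0064 + 0.0729 + 0.2116 + 0.3600 + 0.5476 + 0.5041 + 0.1225 = 2.4940

2.4940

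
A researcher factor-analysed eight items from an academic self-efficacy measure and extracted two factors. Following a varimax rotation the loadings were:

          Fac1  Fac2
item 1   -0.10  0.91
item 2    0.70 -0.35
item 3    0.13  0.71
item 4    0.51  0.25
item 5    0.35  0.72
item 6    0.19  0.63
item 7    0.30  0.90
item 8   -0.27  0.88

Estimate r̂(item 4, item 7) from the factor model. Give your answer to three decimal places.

0.378

r̂ = Σ λ_i·λ_j across factors = (0.51)(0.30) + (0.25)(0.90)
  = +0.1530 +0.2250 = 0.3780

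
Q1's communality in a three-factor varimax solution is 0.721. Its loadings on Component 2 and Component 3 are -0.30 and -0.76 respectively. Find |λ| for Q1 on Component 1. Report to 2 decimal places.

Under orthogonal rotation h² = Σλ², so λ_Component 1² = h² − (0.6676) = 0.721 − 0.6676 = 0.0534.
|λ| = √0.0534 = 0.2311.

0.23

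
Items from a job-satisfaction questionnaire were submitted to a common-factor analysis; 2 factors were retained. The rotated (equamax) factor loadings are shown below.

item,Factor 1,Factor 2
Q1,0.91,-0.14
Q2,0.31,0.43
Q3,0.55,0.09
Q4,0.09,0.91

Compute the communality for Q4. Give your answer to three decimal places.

0.836

h² = 0.09² + 0.91² = 0.0081 + 0.8281 = 0.8362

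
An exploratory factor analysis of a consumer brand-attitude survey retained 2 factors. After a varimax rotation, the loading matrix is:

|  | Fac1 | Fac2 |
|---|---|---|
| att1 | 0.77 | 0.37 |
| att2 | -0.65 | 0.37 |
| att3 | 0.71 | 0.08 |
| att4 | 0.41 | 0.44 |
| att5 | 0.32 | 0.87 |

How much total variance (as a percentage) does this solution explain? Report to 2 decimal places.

Communalities: 0.7298, 0.5594, 0.5105, 0.3617, 0.8593; Σh² = 3.0207.
Total variance with 5 standardized items is 5, so the solution explains 3.0207/5 = 0.6041 = 60.41%.

60.41%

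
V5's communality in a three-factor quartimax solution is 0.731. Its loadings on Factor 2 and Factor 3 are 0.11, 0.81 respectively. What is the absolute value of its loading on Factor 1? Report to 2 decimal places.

Under orthogonal rotation h² = Σλ², so λ_Factor 1² = h² − (0.6682) = 0.731 − 0.6682 = 0.0628.
|λ| = √0.0628 = 0.2506.

0.25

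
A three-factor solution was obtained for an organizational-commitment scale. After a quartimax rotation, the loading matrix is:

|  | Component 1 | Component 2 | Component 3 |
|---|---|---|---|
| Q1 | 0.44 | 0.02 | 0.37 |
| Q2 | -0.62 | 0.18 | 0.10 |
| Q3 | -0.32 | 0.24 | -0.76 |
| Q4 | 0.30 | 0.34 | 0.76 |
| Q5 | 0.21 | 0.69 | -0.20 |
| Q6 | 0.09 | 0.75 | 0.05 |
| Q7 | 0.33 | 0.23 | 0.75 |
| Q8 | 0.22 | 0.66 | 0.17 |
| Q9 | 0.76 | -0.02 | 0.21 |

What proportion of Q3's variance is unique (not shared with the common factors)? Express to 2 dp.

h² = (-0.32)² + 0.24² + (-0.76)² = 0.1024 + 0.0576 + 0.5776 = 0.7376
Uniqueness u² = 1 − h² = 1 − 0.7376 = 0.2624

0.26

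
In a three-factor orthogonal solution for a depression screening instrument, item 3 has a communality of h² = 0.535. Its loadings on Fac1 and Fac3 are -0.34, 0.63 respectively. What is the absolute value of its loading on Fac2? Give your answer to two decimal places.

0.15

Under orthogonal rotation h² = Σλ², so λ_Fac2² = h² − (0.5125) = 0.535 − 0.5125 = 0.0225.
|λ| = √0.0225 = 0.1500.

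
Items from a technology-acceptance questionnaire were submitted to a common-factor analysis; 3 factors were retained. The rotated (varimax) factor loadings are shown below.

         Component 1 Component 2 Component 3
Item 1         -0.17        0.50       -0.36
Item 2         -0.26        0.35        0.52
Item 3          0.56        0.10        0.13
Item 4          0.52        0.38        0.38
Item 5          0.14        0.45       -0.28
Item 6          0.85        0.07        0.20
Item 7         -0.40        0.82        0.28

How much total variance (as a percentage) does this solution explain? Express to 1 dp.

SS loadings by factor: 1.5826, 1.4067, 0.7581; total = 3.7474.
Total variance with 7 standardized items is 7, so the solution explains 3.7474/7 = 0.5353 = 53.53%.

53.5%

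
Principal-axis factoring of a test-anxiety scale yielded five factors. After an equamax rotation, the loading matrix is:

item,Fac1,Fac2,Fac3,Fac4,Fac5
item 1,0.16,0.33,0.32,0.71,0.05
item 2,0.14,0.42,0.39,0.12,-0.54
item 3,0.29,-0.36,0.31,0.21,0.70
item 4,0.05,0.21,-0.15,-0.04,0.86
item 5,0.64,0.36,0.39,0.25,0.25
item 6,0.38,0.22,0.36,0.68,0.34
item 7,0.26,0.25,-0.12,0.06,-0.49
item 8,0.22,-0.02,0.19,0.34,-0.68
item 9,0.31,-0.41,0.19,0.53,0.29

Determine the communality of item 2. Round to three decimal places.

0.654

h² = 0.14² + 0.42² + 0.39² + 0.12² + (-0.54)² = 0.0196 + 0.1764 + 0.1521 + 0.0144 + 0.2916 = 0.6541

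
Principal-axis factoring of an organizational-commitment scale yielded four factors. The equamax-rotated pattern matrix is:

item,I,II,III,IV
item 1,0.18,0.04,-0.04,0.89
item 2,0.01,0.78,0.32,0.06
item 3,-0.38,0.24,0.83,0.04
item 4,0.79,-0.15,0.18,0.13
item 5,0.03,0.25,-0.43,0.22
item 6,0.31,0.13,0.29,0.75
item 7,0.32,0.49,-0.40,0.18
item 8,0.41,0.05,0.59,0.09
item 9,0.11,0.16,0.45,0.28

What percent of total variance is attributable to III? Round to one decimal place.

20.1%

SS loadings for III = (-0.04)² + 0.32² + 0.83² + 0.18² + (-0.43)² + 0.29² + (-0.40)² + 0.59² + 0.45² = 1.8049
With 9 standardized items, total variance = 9. Proportion = 1.8049/9 = 0.2005 → 20.05%.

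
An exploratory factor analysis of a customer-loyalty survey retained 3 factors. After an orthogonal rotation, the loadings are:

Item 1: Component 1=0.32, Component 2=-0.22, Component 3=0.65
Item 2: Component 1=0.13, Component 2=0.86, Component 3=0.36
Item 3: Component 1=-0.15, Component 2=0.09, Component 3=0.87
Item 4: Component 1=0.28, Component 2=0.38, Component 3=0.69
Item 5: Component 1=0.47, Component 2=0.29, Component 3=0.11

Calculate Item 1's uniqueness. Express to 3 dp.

h² = 0.32² + (-0.22)² + 0.65² = 0.1024 + 0.0484 + 0.4225 = 0.5733
Uniqueness u² = 1 − h² = 1 − 0.5733 = 0.4267

0.427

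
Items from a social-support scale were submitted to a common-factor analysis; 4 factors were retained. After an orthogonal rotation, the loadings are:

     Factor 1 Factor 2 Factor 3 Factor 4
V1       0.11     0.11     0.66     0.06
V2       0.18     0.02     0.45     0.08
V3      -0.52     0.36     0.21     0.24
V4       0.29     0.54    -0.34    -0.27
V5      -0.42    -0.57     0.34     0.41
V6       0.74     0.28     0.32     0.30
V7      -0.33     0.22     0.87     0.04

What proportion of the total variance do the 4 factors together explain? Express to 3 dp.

0.613

Communalities: 0.4634, 0.2417, 0.5017, 0.5642, 0.7850, 0.8184, 0.9158; Σh² = 4.2902.
Total variance with 7 standardized items is 7, so the solution explains 4.2902/7 = 0.6129.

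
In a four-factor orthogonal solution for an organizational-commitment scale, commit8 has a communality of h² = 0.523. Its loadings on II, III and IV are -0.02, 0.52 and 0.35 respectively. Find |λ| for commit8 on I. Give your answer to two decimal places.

0.36

Under orthogonal rotation h² = Σλ², so λ_I² = h² − (0.3933) = 0.523 − 0.3933 = 0.1297.
|λ| = √0.1297 = 0.3601.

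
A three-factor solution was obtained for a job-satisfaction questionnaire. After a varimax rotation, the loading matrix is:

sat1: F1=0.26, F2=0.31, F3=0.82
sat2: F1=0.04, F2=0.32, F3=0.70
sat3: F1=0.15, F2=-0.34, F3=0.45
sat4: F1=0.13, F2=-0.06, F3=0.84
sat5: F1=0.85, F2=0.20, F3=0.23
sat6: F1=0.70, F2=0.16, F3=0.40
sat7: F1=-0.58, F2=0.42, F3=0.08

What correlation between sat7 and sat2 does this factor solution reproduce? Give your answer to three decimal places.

r̂ = Σ λ_i·λ_j across factors = (-0.58)(0.04) + (0.42)(0.32) + (0.08)(0.70)
  = -0.0232 +0.1344 +0.0560 = 0.1672

0.167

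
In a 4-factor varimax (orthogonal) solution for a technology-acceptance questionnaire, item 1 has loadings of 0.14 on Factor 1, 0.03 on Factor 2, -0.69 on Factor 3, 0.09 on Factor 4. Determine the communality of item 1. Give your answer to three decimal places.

h² = 0.14² + 0.03² + (-0.69)² + 0.09² = 0.0196 + 0.0009 + 0.4761 + 0.0081 = 0.5047

0.505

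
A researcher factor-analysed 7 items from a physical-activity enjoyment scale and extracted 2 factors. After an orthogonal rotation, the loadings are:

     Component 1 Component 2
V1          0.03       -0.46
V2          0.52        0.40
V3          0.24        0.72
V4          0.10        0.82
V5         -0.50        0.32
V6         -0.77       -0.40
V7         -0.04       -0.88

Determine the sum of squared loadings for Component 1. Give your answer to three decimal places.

SS loadings for Component 1 = 0.03² + 0.52² + 0.24² + 0.10² + (-0.50)² + (-0.77)² + (-0.04)² = 0.0009 + 0.2704 + 0.0576 + 0.0100 + 0.2500 + 0.5929 + 0.0016 = 1.1834

1.183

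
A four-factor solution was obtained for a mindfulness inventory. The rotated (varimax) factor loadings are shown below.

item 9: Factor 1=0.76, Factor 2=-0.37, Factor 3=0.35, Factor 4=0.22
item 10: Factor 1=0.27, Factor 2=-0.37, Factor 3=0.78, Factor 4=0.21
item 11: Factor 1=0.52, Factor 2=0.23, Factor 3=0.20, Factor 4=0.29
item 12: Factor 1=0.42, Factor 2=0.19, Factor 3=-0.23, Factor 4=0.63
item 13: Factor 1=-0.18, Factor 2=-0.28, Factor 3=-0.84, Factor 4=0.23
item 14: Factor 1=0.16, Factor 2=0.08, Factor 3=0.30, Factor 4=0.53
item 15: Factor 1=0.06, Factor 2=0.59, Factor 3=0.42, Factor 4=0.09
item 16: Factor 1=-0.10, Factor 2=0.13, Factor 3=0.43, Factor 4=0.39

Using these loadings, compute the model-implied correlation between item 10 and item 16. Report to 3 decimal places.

0.342

r̂ = Σ λ_i·λ_j across factors = (0.27)(-0.10) + (-0.37)(0.13) + (0.78)(0.43) + (0.21)(0.39)
  = -0.0270 -0.0481 +0.3354 +0.0819 = 0.3422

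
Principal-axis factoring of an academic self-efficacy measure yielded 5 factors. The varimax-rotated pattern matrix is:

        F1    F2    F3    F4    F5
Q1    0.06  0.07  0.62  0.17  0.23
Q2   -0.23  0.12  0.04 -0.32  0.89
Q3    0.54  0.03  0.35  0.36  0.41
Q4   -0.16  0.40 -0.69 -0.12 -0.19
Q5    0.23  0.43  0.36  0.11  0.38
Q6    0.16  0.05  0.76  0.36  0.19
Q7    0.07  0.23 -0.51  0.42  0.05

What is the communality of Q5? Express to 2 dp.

h² = 0.23² + 0.43² + 0.36² + 0.11² + 0.38² = 0.0529 + 0.1849 + 0.1296 + 0.0121 + 0.1444 = 0.5239

0.52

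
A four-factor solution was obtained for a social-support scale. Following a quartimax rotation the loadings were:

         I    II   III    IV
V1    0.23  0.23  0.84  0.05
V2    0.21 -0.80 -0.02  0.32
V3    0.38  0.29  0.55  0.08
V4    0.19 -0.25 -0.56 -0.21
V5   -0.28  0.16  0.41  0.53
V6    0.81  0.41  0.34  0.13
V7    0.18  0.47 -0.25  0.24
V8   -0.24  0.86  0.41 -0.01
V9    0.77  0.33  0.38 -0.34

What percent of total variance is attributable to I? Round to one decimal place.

18.8%

SS loadings for I = 0.23² + 0.21² + 0.38² + 0.19² + (-0.28)² + 0.81² + 0.18² + (-0.24)² + 0.77² = 1.6949
With 9 standardized items, total variance = 9. Proportion = 1.6949/9 = 0.1883 → 18.83%.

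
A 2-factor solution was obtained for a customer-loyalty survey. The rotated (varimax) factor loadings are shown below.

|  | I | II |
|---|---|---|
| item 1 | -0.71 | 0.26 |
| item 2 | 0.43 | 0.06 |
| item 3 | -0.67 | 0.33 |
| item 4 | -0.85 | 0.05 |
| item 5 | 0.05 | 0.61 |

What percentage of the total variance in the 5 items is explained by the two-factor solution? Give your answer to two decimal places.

Communalities: 0.5717, 0.1885, 0.5578, 0.7250, 0.3746; Σh² = 2.4176.
Total variance with 5 standardized items is 5, so the solution explains 2.4176/5 = 0.4835 = 48.35%.

48.35%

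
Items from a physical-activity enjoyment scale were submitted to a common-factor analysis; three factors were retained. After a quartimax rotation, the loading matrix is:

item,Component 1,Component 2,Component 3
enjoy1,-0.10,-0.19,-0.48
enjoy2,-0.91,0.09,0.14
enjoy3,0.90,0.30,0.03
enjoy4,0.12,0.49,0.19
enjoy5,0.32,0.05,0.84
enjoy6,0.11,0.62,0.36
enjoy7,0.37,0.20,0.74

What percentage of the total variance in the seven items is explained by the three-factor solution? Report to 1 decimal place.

62.6%

Communalities: 0.2765, 0.8558, 0.9009, 0.2906, 0.8105, 0.5261, 0.7245; Σh² = 4.3849.
Total variance with 7 standardized items is 7, so the solution explains 4.3849/7 = 0.6264 = 62.64%.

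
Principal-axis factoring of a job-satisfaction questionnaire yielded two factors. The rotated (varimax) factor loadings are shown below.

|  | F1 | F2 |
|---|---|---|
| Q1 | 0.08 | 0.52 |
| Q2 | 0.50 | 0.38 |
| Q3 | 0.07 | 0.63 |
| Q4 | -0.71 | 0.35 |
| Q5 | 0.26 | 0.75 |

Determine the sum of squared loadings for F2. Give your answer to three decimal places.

1.497

SS loadings for F2 = 0.52² + 0.38² + 0.63² + 0.35² + 0.75² = 0.2704 + 0.1444 + 0.3969 + 0.1225 + 0.5625 = 1.4967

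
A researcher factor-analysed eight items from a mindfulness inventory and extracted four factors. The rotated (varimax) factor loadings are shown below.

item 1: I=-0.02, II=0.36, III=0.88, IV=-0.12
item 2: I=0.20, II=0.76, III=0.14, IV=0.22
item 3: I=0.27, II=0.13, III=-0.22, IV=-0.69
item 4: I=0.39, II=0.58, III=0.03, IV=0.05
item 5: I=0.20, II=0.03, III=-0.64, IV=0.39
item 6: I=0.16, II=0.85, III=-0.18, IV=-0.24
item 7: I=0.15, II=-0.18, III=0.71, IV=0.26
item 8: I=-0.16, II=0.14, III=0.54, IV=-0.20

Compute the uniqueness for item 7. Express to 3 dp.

0.373

h² = 0.15² + (-0.18)² + 0.71² + 0.26² = 0.0225 + 0.0324 + 0.5041 + 0.0676 = 0.6266
Uniqueness u² = 1 − h² = 1 − 0.6266 = 0.3734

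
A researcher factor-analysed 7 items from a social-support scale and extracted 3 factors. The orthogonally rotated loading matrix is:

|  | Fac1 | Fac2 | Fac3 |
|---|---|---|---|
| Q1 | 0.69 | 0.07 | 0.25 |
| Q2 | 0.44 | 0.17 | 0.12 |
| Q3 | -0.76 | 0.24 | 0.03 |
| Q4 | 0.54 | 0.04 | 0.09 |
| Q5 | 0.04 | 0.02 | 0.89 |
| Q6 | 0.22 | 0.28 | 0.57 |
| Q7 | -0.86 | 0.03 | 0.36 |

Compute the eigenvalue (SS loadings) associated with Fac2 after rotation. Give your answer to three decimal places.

SS loadings for Fac2 = 0.07² + 0.17² + 0.24² + 0.04² + 0.02² + 0.28² + 0.03² = 0.0049 + 0.0289 + 0.0576 + 0.0016 + 0.0004 + 0.0784 + 0.0009 = 0.1727

0.173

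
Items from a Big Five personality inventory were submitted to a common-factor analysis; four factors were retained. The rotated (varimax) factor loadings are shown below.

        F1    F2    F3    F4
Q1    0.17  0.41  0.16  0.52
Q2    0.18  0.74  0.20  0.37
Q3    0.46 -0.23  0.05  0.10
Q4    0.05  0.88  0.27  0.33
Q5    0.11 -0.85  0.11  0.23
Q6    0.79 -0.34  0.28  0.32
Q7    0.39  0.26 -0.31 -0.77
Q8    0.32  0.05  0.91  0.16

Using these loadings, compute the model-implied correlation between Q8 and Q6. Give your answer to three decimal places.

0.542

r̂ = Σ λ_i·λ_j across factors = (0.32)(0.79) + (0.05)(-0.34) + (0.91)(0.28) + (0.16)(0.32)
  = +0.2528 -0.0170 +0.2548 +0.0512 = 0.5418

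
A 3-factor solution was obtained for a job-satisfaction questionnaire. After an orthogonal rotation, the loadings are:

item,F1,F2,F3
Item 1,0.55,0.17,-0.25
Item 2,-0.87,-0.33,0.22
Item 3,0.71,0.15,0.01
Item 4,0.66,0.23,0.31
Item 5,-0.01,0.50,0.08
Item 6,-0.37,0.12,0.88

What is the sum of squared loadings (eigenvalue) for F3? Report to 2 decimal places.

SS loadings for F3 = (-0.25)² + 0.22² + 0.01² + 0.31² + 0.08² + 0.88² = 0.0625 + 0.0484 + 0.0001 + 0.0961 + 0.0064 + 0.7744 = 0.9879

0.99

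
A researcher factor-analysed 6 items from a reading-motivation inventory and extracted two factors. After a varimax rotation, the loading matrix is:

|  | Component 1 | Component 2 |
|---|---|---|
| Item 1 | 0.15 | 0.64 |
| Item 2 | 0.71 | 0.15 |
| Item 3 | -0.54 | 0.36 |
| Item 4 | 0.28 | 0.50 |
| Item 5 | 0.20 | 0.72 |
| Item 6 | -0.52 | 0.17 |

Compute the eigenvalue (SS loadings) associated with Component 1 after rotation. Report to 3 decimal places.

SS loadings for Component 1 = 0.15² + 0.71² + (-0.54)² + 0.28² + 0.20² + (-0.52)² = 0.0225 + 0.5041 + 0.2916 + 0.0784 + 0.0400 + 0.2704 = 1.2070

1.207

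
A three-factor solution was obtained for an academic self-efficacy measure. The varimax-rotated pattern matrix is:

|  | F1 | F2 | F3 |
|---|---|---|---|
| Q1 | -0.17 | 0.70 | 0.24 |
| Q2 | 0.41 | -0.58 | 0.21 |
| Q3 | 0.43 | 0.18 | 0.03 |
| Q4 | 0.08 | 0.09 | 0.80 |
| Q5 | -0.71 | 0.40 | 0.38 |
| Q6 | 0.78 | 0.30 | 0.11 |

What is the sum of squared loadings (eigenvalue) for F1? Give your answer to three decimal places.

1.501

SS loadings for F1 = (-0.17)² + 0.41² + 0.43² + 0.08² + (-0.71)² + 0.78² = 0.0289 + 0.1681 + 0.1849 + 0.0064 + 0.5041 + 0.6084 = 1.5008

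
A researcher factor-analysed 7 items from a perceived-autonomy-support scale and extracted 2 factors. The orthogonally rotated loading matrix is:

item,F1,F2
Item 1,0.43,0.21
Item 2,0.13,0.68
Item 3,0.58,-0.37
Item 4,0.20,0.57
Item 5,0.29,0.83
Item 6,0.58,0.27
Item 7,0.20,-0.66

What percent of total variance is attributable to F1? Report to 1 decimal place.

SS loadings for F1 = 0.43² + 0.13² + 0.58² + 0.20² + 0.29² + 0.58² + 0.20² = 1.0387
With 7 standardized items, total variance = 7. Proportion = 1.0387/7 = 0.1484 → 14.84%.

14.8%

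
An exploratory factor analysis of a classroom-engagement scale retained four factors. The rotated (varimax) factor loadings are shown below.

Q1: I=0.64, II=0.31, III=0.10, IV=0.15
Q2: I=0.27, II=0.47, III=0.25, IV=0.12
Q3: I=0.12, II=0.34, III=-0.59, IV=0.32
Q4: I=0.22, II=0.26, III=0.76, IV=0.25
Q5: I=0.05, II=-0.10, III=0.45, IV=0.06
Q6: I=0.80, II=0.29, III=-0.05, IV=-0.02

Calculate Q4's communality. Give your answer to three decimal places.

h² = 0.22² + 0.26² + 0.76² + 0.25² = 0.0484 + 0.0676 + 0.5776 + 0.0625 = 0.7561

0.756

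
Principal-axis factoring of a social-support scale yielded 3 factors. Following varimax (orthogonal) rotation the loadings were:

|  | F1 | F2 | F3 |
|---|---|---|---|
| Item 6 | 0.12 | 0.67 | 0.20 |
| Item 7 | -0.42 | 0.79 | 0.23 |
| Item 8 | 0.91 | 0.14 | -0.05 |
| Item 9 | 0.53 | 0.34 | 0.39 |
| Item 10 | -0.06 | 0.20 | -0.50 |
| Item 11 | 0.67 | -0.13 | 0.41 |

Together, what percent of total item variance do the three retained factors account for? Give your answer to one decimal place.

Communalities: 0.5033, 0.8534, 0.8502, 0.5486, 0.2936, 0.6339; Σh² = 3.6830.
Total variance with 6 standardized items is 6, so the solution explains 3.6830/6 = 0.6138 = 61.38%.

61.4%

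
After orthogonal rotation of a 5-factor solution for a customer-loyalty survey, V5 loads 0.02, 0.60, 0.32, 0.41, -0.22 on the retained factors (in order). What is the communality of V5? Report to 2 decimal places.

0.68

h² = 0.02² + 0.60² + 0.32² + 0.41² + (-0.22)² = 0.0004 + 0.3600 + 0.1024 + 0.1681 + 0.0484 = 0.6793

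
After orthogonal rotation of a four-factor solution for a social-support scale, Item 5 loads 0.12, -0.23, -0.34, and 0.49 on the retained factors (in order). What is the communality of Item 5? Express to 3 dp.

h² = 0.12² + (-0.23)² + (-0.34)² + 0.49² = 0.0144 + 0.0529 + 0.1156 + 0.2401 = 0.4230

0.423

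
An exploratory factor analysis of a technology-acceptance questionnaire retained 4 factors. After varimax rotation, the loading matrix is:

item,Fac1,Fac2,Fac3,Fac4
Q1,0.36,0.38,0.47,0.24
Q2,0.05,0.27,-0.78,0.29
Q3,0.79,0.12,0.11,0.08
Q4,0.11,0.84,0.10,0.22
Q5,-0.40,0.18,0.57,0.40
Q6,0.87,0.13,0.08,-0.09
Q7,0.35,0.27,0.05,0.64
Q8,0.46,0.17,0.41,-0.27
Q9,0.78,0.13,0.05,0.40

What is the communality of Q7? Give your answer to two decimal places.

h² = 0.35² + 0.27² + 0.05² + 0.64² = 0.1225 + 0.0729 + 0.0025 + 0.4096 = 0.6075

0.61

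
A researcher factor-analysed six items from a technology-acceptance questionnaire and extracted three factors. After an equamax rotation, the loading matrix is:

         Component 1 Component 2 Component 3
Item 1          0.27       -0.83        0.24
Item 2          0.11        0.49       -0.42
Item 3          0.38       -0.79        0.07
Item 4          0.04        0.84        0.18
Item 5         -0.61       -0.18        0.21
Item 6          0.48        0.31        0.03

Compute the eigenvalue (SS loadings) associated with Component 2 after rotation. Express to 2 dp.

SS loadings for Component 2 = (-0.83)² + 0.49² + (-0.79)² + 0.84² + (-0.18)² + 0.31² = 0.6889 + 0.2401 + 0.6241 + 0.7056 + 0.0324 + 0.0961 = 2.3872

2.39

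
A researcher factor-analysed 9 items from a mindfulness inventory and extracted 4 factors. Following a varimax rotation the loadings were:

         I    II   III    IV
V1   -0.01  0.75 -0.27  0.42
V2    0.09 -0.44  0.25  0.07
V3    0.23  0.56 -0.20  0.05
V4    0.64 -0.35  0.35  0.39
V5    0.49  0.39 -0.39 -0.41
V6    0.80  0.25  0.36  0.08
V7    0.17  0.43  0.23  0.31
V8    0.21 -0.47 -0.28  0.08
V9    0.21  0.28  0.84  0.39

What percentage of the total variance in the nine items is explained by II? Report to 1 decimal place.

21.0%

SS loadings for II = 0.75² + (-0.44)² + 0.56² + (-0.35)² + 0.39² + 0.25² + 0.43² + (-0.47)² + 0.28² = 1.8910
With 9 standardized items, total variance = 9. Proportion = 1.8910/9 = 0.2101 → 21.01%.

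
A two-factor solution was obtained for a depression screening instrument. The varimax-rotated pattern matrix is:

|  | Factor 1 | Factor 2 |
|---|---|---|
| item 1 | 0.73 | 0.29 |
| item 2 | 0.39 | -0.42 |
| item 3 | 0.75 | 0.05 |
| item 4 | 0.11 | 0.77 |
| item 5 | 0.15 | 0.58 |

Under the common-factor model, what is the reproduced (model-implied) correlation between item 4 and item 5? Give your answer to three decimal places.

r̂ = Σ λ_i·λ_j across factors = (0.11)(0.15) + (0.77)(0.58)
  = +0.0165 +0.4466 = 0.4631

0.463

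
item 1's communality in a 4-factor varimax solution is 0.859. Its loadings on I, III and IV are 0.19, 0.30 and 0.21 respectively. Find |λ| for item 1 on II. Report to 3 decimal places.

Under orthogonal rotation h² = Σλ², so λ_II² = h² − (0.1702) = 0.859 − 0.1702 = 0.6888.
|λ| = √0.6888 = 0.8299.

0.830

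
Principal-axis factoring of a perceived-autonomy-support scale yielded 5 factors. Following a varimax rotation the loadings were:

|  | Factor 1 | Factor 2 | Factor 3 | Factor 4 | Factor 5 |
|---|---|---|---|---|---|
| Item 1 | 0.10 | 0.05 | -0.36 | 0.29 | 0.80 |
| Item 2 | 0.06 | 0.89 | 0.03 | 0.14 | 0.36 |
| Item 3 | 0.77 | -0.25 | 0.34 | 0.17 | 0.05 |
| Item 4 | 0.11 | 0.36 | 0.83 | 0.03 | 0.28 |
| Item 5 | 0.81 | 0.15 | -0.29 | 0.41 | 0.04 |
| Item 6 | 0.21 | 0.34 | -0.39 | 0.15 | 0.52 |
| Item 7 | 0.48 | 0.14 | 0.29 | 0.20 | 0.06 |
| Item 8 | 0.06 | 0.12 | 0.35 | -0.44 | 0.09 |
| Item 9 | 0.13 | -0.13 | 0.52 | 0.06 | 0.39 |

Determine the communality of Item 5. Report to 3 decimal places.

h² = 0.81² + 0.15² + (-0.29)² + 0.41² + 0.04² = 0.6561 + 0.0225 + 0.0841 + 0.1681 + 0.0016 = 0.9324

0.932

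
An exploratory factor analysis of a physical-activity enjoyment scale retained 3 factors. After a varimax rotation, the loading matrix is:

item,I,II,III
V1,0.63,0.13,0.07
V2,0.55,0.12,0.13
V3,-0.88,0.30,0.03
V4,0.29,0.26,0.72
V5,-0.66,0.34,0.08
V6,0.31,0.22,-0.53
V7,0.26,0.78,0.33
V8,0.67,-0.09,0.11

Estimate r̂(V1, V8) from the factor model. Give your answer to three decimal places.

r̂ = Σ λ_i·λ_j across factors = (0.63)(0.67) + (0.13)(-0.09) + (0.07)(0.11)
  = +0.4221 -0.0117 +0.0077 = 0.4181

0.418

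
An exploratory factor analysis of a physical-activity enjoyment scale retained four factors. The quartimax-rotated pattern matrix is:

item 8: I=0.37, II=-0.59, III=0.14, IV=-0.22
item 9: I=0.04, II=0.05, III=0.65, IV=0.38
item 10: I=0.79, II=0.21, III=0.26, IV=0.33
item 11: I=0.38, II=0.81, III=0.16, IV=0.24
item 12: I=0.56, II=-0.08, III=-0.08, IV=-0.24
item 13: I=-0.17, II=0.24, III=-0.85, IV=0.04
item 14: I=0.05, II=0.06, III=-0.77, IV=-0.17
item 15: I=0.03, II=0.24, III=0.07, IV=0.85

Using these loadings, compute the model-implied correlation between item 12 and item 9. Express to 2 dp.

-0.12

r̂ = Σ λ_i·λ_j across factors = (0.56)(0.04) + (-0.08)(0.05) + (-0.08)(0.65) + (-0.24)(0.38)
  = +0.0224 -0.0040 -0.0520 -0.0912 = -0.1248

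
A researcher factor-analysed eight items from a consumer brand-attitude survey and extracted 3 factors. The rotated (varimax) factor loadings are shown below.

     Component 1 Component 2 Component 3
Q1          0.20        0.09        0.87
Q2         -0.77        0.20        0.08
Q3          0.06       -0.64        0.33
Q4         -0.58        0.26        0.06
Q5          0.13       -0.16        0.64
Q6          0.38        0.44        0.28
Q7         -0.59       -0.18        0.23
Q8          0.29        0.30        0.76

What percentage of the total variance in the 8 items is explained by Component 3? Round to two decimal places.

SS loadings for Component 3 = 0.87² + 0.08² + 0.33² + 0.06² + 0.64² + 0.28² + 0.23² + 0.76² = 1.9943
With 8 standardized items, total variance = 8. Proportion = 1.9943/8 = 0.2493 → 24.93%.

24.93%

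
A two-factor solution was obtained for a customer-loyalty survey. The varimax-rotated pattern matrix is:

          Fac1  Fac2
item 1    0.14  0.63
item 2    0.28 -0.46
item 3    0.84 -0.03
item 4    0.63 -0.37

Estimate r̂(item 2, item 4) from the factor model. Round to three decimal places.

r̂ = Σ λ_i·λ_j across factors = (0.28)(0.63) + (-0.46)(-0.37)
  = +0.1764 +0.1702 = 0.3466

0.347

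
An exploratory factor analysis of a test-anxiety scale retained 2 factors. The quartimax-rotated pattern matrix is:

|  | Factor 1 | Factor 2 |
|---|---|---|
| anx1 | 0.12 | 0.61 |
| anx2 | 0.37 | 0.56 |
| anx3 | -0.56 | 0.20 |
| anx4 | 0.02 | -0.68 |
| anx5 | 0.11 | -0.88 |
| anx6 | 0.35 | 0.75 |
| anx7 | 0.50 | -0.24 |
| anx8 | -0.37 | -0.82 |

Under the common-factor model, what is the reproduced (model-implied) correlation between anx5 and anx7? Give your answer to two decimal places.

0.27

r̂ = Σ λ_i·λ_j across factors = (0.11)(0.50) + (-0.88)(-0.24)
  = +0.0550 +0.2112 = 0.2662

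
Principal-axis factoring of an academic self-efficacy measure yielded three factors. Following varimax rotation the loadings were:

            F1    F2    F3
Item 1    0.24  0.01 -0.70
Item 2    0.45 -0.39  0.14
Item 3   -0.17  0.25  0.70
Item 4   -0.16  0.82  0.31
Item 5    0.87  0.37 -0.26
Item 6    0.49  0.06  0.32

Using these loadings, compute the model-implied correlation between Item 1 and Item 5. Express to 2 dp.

0.39

r̂ = Σ λ_i·λ_j across factors = (0.24)(0.87) + (0.01)(0.37) + (-0.70)(-0.26)
  = +0.2088 +0.0037 +0.1820 = 0.3945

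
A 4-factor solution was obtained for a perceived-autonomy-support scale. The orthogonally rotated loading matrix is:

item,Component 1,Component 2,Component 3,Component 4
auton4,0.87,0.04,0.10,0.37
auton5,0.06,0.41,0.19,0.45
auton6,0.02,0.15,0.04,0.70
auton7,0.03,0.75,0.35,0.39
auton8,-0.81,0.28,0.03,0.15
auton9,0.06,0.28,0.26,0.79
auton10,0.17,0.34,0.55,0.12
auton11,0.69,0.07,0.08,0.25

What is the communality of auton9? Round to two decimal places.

h² = 0.06² + 0.28² + 0.26² + 0.79² = 0.0036 + 0.0784 + 0.0676 + 0.6241 = 0.7737

0.77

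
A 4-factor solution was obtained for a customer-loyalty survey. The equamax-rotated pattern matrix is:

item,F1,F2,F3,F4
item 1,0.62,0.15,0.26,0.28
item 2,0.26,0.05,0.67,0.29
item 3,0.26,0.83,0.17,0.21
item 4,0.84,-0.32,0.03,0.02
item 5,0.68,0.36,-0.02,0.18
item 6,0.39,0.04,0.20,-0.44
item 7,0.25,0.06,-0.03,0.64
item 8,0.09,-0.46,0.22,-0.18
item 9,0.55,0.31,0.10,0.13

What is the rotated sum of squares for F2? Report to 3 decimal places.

1.259

SS loadings for F2 = 0.15² + 0.05² + 0.83² + (-0.32)² + 0.36² + 0.04² + 0.06² + (-0.46)² + 0.31² = 0.0225 + 0.0025 + 0.6889 + 0.1024 + 0.1296 + 0.0016 + 0.0036 + 0.2116 + 0.0961 = 1.2588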